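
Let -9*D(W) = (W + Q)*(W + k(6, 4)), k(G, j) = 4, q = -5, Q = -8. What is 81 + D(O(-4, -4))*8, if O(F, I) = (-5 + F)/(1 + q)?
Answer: 2033/18 ≈ 112.94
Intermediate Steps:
O(F, I) = 5/4 - F/4 (O(F, I) = (-5 + F)/(1 - 5) = (-5 + F)/(-4) = (-5 + F)*(-¼) = 5/4 - F/4)
D(W) = -(-8 + W)*(4 + W)/9 (D(W) = -(W - 8)*(W + 4)/9 = -(-8 + W)*(4 + W)/9)
81 + D(O(-4, -4))*8 = 81 + (32/9 - (5/4 - ¼*(-4))²/9 + 4*(5/4 - ¼*(-4))/9)*8 = 81 + (32/9 - (5/4 + 1)²/9 + 4*(5/4 + 1)/9)*8 = 81 + (32/9 - (9/4)²/9 + (4/9)*(9/4))*8 = 81 + (32/9 - ⅑*81/16 + 1)*8 = 81 + (32/9 - 9/16 + 1)*8 = 81 + (575/144)*8 = 81 + 575/18 = 2033/18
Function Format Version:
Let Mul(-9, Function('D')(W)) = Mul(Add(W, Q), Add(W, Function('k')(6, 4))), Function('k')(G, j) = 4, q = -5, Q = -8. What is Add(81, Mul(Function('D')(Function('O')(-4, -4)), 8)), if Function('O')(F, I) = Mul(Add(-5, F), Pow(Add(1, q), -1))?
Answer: Rational(2033, 18) ≈ 112.94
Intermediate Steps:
Function('O')(F, I) = Add(Rational(5, 4), Mul(Rational(-1, 4), F)) (Function('O')(F, I) = Mul(Add(-5, F), Pow(Add(1, -5), -1)) = Mul(Add(-5, F), Pow(-4, -1)) = Mul(Add(-5, F), Rational(-1, 4)) = Add(Rational(5, 4), Mul(Rational(-1, 4), F)))
Function('D')(W) = Mul(Rational(-1, 9), Add(-8, W), Add(4, W)) (Function('D')(W) = Mul(Rational(-1, 9), Mul(Add(W, -8), Add(W, 4))) = Mul(Rational(-1, 9), Mul(Add(-8, W), Add(4, W))) = Mul(Rational(-1, 9), Add(-8, W), Add(4, W)))
Add(81, Mul(Function('D')(Function('O')(-4, -4)), 8)) = Add(81, Mul(Add(Rational(32, 9), Mul(Rational(-1, 9), Pow(Add(Rational(5, 4), Mul(Rational(-1, 4), -4)), 2)), Mul(Rational(4, 9), Add(Rational(5, 4), Mul(Rational(-1, 4), -4)))), 8)) = Add(81, Mul(Add(Rational(32, 9), Mul(Rational(-1, 9), Pow(Add(Rational(5, 4), 1), 2)), Mul(Rational(4, 9), Add(Rational(5, 4), 1))), 8)) = Add(81, Mul(Add(Rational(32, 9), Mul(Rational(-1, 9), Pow(Rational(9, 4), 2)), Mul(Rational(4, 9), Rational(9, 4))), 8)) = Add(81, Mul(Add(Rational(32, 9), Mul(Rational(-1, 9), Rational(81, 16)), 1), 8)) = Add(81, Mul(Add(Rational(32, 9), Rational(-9, 16), 1), 8)) = Add(81, Mul(Rational(575, 144), 8)) = Add(81, Rational(575, 18)) = Rational(2033, 18)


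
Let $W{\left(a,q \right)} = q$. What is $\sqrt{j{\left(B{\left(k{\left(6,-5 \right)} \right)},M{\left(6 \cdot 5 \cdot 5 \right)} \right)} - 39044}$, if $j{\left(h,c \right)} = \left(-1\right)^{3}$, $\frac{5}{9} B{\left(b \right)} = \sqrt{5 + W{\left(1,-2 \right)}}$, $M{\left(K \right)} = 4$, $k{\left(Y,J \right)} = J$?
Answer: $i \sqrt{39045} \approx 197.6 i$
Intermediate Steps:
$B{\left(b \right)} = \frac{9 \sqrt{3}}{5}$ ($B{\left(b \right)} = \frac{9 \sqrt{5 - 2}}{5} = \frac{9 \sqrt{3}}{5}$)
$j{\left(h,c \right)} = -1$
$\sqrt{j{\left(B{\left(k{\left(6,-5 \right)} \right)},M{\left(6 \cdot 5 \cdot 5 \right)} \right)} - 39044} = \sqrt{-1 - 39044} = \sqrt{-39045} = i \sqrt{39045}$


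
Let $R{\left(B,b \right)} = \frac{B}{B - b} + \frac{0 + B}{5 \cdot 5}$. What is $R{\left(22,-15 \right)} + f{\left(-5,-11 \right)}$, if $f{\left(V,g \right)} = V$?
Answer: $- \frac{3261}{925} \approx -3.5254$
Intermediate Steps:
$R{\left(B,b \right)} = \frac{B}{25} + \frac{B}{B - b}$ ($R{\left(B,b \right)} = \frac{B}{B - b} + \frac{B}{25} = \frac{B}{25} + \frac{B}{B - b}$)
$R{\left(22,-15 \right)} + f{\left(-5,-11 \right)} = \frac{1}{25} \cdot 22 \frac{1}{22 - -15} \left(25 + 22 - -15\right) - 5 = \frac{1}{25} \cdot 22 \frac{1}{22 + 15} \left(25 + 22 + 15\right) - 5 = \frac{1}{25} \cdot 22 \cdot \frac{1}{37} \cdot 62 - 5 = \frac{1364}{925} - 5 = - \frac{3261}{925}$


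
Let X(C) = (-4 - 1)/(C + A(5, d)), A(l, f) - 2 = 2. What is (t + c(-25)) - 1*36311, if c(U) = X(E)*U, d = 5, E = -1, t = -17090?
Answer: -160078/3 ≈ -53359.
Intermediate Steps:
A(l, f) = 4 (A(l, f) = 2 + 2 = 4)
X(C) = -5/(4 + C) (X(C) = (-4 - 1)/(C + 4) = -5/(4 + C))
c(U) = -5*U/3 (c(U) = (-5/(4 - 1))*U = (-5/3)*U = (-5*⅓)*U = -5*U/3)
(t + c(-25)) - 1*36311 = (-17090 - 5/3*(-25)) - 1*36311 = (-17090 + 125/3) - 36311 = -51145/3 - 36311 = -160078/3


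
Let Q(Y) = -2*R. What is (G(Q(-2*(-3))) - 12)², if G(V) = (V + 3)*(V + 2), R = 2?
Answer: 100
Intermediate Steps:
Q(Y) = -4 (Q(Y) = -2*2 = -4)
G(V) = (2 + V)*(3 + V) (G(V) = (3 + V)*(2 + V) = (2 + V)*(3 + V))
(G(Q(-2*(-3))) - 12)² = ((6 + (-4)² + 5*(-4)) - 12)² = ((6 + 16 - 20) - 12)² = (2 - 12)² = (-10)² = 100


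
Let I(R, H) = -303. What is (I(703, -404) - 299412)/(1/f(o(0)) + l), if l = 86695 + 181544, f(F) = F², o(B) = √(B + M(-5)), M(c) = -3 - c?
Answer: -599430/536479 ≈ -1.1173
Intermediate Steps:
o(B) = √(2 + B) (o(B) = √(B + (-3 - 1*(-5))) = √(B + (-3 + 5)) = √(B + 2) = √(2 + B))
l = 268239
(I(703, -404) - 299412)/(1/f(o(0)) + l) = (-303 - 299412)/(1/((√(2 + 0))²) + 268239) = -299715/(1/((√2)²) + 268239) = -299715/(1/2 + 268239) = -299715/(½ + 268239) = -299715/536479/2 = -299715*2/536479 = -599430/536479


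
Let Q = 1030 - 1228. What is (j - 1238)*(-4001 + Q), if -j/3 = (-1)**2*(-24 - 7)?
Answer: 4807855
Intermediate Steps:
Q = -198
j = 93 (j = -3*(-1)**2*(-24 - 7) = -3*(-31) = 93)
(j - 1238)*(-4001 + Q) = (93 - 1238)*(-4001 - 198) = -1145*(-4199) = 4807855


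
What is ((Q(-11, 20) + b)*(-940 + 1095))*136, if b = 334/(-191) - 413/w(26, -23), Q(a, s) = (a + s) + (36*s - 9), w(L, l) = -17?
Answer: 2989695800/191 ≈ 1.5653e+7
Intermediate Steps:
Q(a, s) = -9 + a + 37*s (Q(a, s) = (a + s) + (-9 + 36*s) = -9 + a + 37*s)
b = 73205/3247 (b = 334/(-191) - 413/(-17) = 334*(-1/191) - 413*(-1/17) = -334/191 + 413/17 = 73205/3247 ≈ 22.545)
((Q(-11, 20) + b)*(-940 + 1095))*136 = (((-9 - 11 + 37*20) + 73205/3247)*(-940 + 1095))*136 = (((-9 - 11 + 740) + 73205/3247)*155)*136 = ((720 + 73205/3247)*155)*136 = ((2411045/3247)*155)*136 = (373711975/3247)*136 = 2989695800/191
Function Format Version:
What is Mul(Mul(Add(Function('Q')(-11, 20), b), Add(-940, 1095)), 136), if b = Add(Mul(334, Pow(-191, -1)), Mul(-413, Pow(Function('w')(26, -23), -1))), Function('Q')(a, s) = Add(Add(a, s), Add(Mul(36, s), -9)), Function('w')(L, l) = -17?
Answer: Rational(2989695800, 191) ≈ 1.5653e+7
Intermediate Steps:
Function('Q')(a, s) = Add(-9, a, Mul(37, s)) (Function('Q')(a, s) = Add(Add(a, s), Add(-9, Mul(36, s))) = Add(-9, a, Mul(37, s)))
b = Rational(73205, 3247) (b = Add(Mul(334, Pow(-191, -1)), Mul(-413, Pow(-17, -1))) = Add(Mul(334, Rational(-1, 191)), Mul(-413, Rational(-1, 17))) = Add(Rational(-334, 191), Rational(413, 17)) = Rational(73205, 3247) ≈ 22.545)
Mul(Mul(Add(Function('Q')(-11, 20), b), Add(-940, 1095)), 136) = Mul(Mul(Add(Add(-9, -11, Mul(37, 20)), Rational(73205, 3247)), Add(-940, 1095)), 136) = Mul(Mul(Add(Add(-9, -11, 740), Rational(73205, 3247)), 155), 136) = Mul(Mul(Add(720, Rational(73205, 3247)), 155), 136) = Mul(Mul(Rational(2411045, 3247), 155), 136) = Mul(Rational(373711975, 3247), 136) = Rational(2989695800, 191)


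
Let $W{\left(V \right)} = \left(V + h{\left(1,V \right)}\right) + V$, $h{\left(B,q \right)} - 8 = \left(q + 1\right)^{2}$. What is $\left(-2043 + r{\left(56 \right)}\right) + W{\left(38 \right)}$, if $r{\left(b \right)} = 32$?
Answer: $-406$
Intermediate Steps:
$h{\left(B,q \right)} = 8 + \left(1 + q\right)^{2}$ ($h{\left(B,q \right)} = 8 + \left(q + 1\right)^{2} = 8 + \left(1 + q\right)^{2}$)
$W{\left(V \right)} = 8 + \left(1 + V\right)^{2} + 2 V$ ($W{\left(V \right)} = \left(V + \left(8 + \left(1 + V\right)^{2}\right)\right) + V = \left(8 + V + \left(1 + V\right)^{2}\right) + V = 8 + \left(1 + V\right)^{2} + 2 V$)
$\left(-2043 + r{\left(56 \right)}\right) + W{\left(38 \right)} = \left(-2043 + 32\right) + \left(9 + 38^{2} + 4 \cdot 38\right) = -2011 + \left(9 + 1444 + 152\right) = -2011 + 1605 = -406$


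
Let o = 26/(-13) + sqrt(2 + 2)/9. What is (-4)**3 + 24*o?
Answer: -320/3 ≈ -106.67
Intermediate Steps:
o = -16/9 (o = 26*(-1/13) + sqrt(4)*(1/9) = -2 + 2*(1/9) = -2 + 2/9 = -16/9 ≈ -1.7778)
(-4)**3 + 24*o = (-4)**3 + 24*(-16/9) = -64 - 128/3 = -320/3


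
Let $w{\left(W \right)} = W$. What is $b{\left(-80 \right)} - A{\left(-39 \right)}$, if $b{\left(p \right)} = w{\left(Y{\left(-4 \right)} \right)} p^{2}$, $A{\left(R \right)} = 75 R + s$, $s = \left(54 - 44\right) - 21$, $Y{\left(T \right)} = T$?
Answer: $-22664$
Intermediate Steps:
$s = -11$ ($s = 10 - 21 = -11$)
$A{\left(R \right)} = -11 + 75 R$ ($A{\left(R \right)} = 75 R - 11 = -11 + 75 R$)
$b{\left(p \right)} = - 4 p^{2}$
$b{\left(-80 \right)} - A{\left(-39 \right)} = - 4 \left(-80\right)^{2} - \left(-11 + 75 \left(-39\right)\right) = \left(-4\right) 6400 - \left(-11 - 2925\right) = -25600 - -2936 = -25600 + 2936 = -22664$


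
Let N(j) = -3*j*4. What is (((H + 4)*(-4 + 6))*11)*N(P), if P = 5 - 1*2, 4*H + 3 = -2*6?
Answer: -198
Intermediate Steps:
H = -15/4 (H = -¾ + (-2*6)/4 = -¾ + (¼)*(-12) = -¾ - 3 = -15/4 ≈ -3.7500)
P = 3 (P = 5 - 2 = 3)
N(j) = -12*j
(((H + 4)*(-4 + 6))*11)*N(P) = (((-15/4 + 4)*(-4 + 6))*11)*(-12*3) = (((¼)*2)*11)*(-36) = ((½)*11)*(-36) = (11/2)*(-36) = -198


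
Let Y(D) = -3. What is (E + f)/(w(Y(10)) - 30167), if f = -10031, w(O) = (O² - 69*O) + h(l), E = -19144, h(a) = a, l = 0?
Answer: 29175/29951 ≈ 0.97409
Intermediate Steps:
w(O) = O² - 69*O (w(O) = (O² - 69*O) + 0 = O² - 69*O)
(E + f)/(w(Y(10)) - 30167) = (-19144 - 10031)/(-3*(-69 - 3) - 30167) = -29175/(-3*(-72) - 30167) = -29175/(216 - 30167) = -29175/(-29951) = -29175*(-1/29951) = 29175/29951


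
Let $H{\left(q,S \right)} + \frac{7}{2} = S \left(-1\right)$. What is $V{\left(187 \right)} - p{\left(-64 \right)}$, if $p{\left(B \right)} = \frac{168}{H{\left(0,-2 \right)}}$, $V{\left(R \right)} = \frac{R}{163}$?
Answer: $\frac{18443}{163} \approx 113.15$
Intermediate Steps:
$H{\left(q,S \right)} = - \frac{7}{2} - S$ ($H{\left(q,S \right)} = - \frac{7}{2} + S \left(-1\right) = - \frac{7}{2} - S$)
$V{\left(R \right)} = \frac{R}{163}$ ($V{\left(R \right)} = R \frac{1}{163} = \frac{R}{163}$)
$p{\left(B \right)} = -112$ ($p{\left(B \right)} = \frac{168}{- \frac{7}{2} - -2} = \frac{168}{- \frac{7}{2} + 2} = \frac{168}{- \frac{3}{2}} = 168 \left(- \frac{2}{3}\right) = -112$)
$V{\left(187 \right)} - p{\left(-64 \right)} = \frac{1}{163} \cdot 187 - -112 = \frac{187}{163} + 112 = \frac{18443}{163}$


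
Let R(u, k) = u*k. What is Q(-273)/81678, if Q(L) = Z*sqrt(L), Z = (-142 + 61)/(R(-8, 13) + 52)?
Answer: 27*I*sqrt(273)/1415752 ≈ 0.00031511*I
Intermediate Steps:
R(u, k) = k*u
Z = 81/52 (Z = (-142 + 61)/(13*(-8) + 52) = -81/(-104 + 52) = -81/(-52) = -81*(-1/52) = 81/52 ≈ 1.5577)
Q(L) = 81*sqrt(L)/52
Q(-273)/81678 = (81*sqrt(-273)/52)/81678 = (81*(I*sqrt(273))/52)*(1/81678) = (81*I*sqrt(273)/52)*(1/81678) = 27*I*sqrt(273)/1415752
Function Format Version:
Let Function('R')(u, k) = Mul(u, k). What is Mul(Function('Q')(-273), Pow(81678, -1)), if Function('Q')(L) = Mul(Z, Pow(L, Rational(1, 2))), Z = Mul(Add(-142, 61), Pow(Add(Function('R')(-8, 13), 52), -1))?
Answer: Mul(Rational(27, 1415752), I, Pow(273, Rational(1, 2))) ≈ Mul(0.00031511, I)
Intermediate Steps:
Function('R')(u, k) = Mul(k, u)
Z = Rational(81, 52) (Z = Mul(Add(-142, 61), Pow(Add(Mul(13, -8), 52), -1)) = Mul(-81, Pow(Add(-104, 52), -1)) = Mul(-81, Pow(-52, -1)) = Mul(-81, Rational(-1, 52)) = Rational(81, 52) ≈ 1.5577)
Function('Q')(L) = Mul(Rational(81, 52), Pow(L, Rational(1, 2)))
Mul(Function('Q')(-273), Pow(81678, -1)) = Mul(Mul(Rational(81, 52), Pow(-273, Rational(1, 2))), Pow(81678, -1)) = Mul(Mul(Rational(81, 52), Mul(I, Pow(273, Rational(1, 2)))), Rational(1, 81678)) = Mul(Mul(Rational(81, 52), I, Pow(273, Rational(1, 2))), Rational(1, 81678)) = Mul(Rational(27, 1415752), I, Pow(273, Rational(1, 2)))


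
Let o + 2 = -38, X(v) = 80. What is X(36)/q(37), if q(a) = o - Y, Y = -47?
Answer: 80/7 ≈ 11.429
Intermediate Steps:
o = -40 (o = -2 - 38 = -40)
q(a) = 7 (q(a) = -40 - 1*(-47) = -40 + 47 = 7)
X(36)/q(37) = 80/7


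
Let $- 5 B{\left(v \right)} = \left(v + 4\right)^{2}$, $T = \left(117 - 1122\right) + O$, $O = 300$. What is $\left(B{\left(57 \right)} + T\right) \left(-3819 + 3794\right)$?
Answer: $36230$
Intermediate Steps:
$T = -705$ ($T = \left(117 - 1122\right) + 300 = -1005 + 300 = -705$)
$B{\left(v \right)} = - \frac{\left(4 + v\right)^{2}}{5}$ ($B{\left(v \right)} = - \frac{\left(v + 4\right)^{2}}{5} = - \frac{\left(4 + v\right)^{2}}{5}$)
$\left(B{\left(57 \right)} + T\right) \left(-3819 + 3794\right) = \left(- \frac{\left(4 + 57\right)^{2}}{5} - 705\right) \left(-3819 + 3794\right) = \left(- \frac{61^{2}}{5} - 705\right) \left(-25\right) = \left(\left(- \frac{1}{5}\right) 3721 - 705\right) \left(-25\right) = \left(- \frac{3721}{5} - 705\right) \left(-25\right) = \left(- \frac{7246}{5}\right) \left(-25\right) = 36230$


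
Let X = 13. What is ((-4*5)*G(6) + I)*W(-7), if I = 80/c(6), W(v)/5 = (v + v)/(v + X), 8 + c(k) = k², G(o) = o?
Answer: 4100/3 ≈ 1366.7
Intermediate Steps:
c(k) = -8 + k²
W(v) = 10*v/(13 + v) (W(v) = 5*((v + v)/(v + 13)) = 5*((2*v)/(13 + v)) = 5*(2*v/(13 + v)) = 10*v/(13 + v))
I = 20/7 (I = 80/(-8 + 6²) = 80/(-8 + 36) = 80/28 = 80*(1/28) = 20/7 ≈ 2.8571)
((-4*5)*G(6) + I)*W(-7) = (-4*5*6 + 20/7)*(10*(-7)/(13 - 7)) = (-20*6 + 20/7)*(10*(-7)/6) = (-120 + 20/7)*(10*(-7)*(⅙)) = -820/7*(-35/3) = 4100/3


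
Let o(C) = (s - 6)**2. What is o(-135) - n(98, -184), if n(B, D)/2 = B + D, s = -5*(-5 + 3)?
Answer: 188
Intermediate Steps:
s = 10 (s = -5*(-2) = 10)
n(B, D) = 2*B + 2*D (n(B, D) = 2*(B + D) = 2*B + 2*D)
o(C) = 16 (o(C) = (10 - 6)**2 = 4**2 = 16)
o(-135) - n(98, -184) = 16 - (2*98 + 2*(-184)) = 16 - (196 - 368) = 16 - 1*(-172) = 16 + 172 = 188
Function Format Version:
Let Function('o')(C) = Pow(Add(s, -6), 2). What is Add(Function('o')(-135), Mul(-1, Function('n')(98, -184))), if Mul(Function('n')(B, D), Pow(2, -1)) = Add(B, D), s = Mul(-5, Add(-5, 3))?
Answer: 188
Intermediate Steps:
s = 10 (s = Mul(-5, -2) = 10)
Function('n')(B, D) = Add(Mul(2, B), Mul(2, D)) (Function('n')(B, D) = Mul(2, Add(B, D)) = Add(Mul(2, B), Mul(2, D)))
Function('o')(C) = 16 (Function('o')(C) = Pow(Add(10, -6), 2) = Pow(4, 2) = 16)
Add(Function('o')(-135), Mul(-1, Function('n')(98, -184))) = Add(16, Mul(-1, Add(Mul(2, 98), Mul(2, -184)))) = Add(16, Mul(-1, Add(196, -368))) = Add(16, Mul(-1, -172)) = Add(16, 172) = 188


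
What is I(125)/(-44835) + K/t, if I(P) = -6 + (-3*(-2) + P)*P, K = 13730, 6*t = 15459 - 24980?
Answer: -3849356549/426874035 ≈ -9.0175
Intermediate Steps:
t = -9521/6 (t = (15459 - 24980)/6 = (⅙)*(-9521) = -9521/6 ≈ -1586.8)
I(P) = -6 + P*(6 + P) (I(P) = -6 + (6 + P)*P = -6 + P*(6 + P))
I(125)/(-44835) + K/t = (-6 + 125² + 6*125)/(-44835) + 13730/(-9521/6) = (-6 + 15625 + 750)*(-1/44835) + 13730*(-6/9521) = 16369*(-1/44835) - 82380/9521 = -16369/44835 - 82380/9521 = -3849356549/426874035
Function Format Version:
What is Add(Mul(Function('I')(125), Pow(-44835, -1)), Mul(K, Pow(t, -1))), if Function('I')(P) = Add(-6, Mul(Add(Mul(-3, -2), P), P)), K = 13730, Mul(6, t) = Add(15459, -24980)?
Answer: Rational(-3849356549, 426874035) ≈ -9.0175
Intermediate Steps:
t = Rational(-9521, 6) (t = Mul(Rational(1, 6), Add(15459, -24980)) = Mul(Rational(1, 6), -9521) = Rational(-9521, 6) ≈ -1586.8)
Function('I')(P) = Add(-6, Mul(P, Add(6, P))) (Function('I')(P) = Add(-6, Mul(Add(6, P), P)) = Add(-6, Mul(P, Add(6, P))))
Add(Mul(Function('I')(125), Pow(-44835, -1)), Mul(K, Pow(t, -1))) = Add(Mul(Add(-6, Pow(125, 2), Mul(6, 125)), Pow(-44835, -1)), Mul(13730, Pow(Rational(-9521, 6), -1))) = Add(Mul(Add(-6, 15625, 750), Rational(-1, 44835)), Mul(13730, Rational(-6, 9521))) = Add(Mul(16369, Rational(-1, 44835)), Rational(-82380, 9521)) = Add(Rational(-16369, 44835), Rational(-82380, 9521)) = Rational(-3849356549, 426874035)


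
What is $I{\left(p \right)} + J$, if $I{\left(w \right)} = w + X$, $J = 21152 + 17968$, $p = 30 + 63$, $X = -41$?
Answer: $39172$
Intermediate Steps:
$p = 93$
$J = 39120$
$I{\left(w \right)} = -41 + w$ ($I{\left(w \right)} = w - 41 = -41 + w$)
$I{\left(p \right)} + J = \left(-41 + 93\right) + 39120 = 52 + 39120 = 39172$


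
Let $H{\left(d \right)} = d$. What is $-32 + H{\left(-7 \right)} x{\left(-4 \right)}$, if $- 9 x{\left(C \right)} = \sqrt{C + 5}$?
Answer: $- \frac{281}{9} \approx -31.222$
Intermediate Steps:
$x{\left(C \right)} = - \frac{\sqrt{5 + C}}{9}$ ($x{\left(C \right)} = - \frac{\sqrt{C + 5}}{9} = - \frac{\sqrt{5 + C}}{9}$)
$-32 + H{\left(-7 \right)} x{\left(-4 \right)} = -32 - 7 \left(- \frac{\sqrt{5 - 4}}{9}\right) = -32 - 7 \left(- \frac{\sqrt{1}}{9}\right) = -32 - 7 \left(\left(- \frac{1}{9}\right) 1\right) = -32 - - \frac{7}{9} = -32 + \frac{7}{9} = - \frac{281}{9}$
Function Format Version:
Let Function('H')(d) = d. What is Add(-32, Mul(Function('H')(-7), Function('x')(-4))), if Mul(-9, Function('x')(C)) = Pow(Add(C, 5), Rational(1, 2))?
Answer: Rational(-281, 9) ≈ -31.222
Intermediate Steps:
Function('x')(C) = Mul(Rational(-1, 9), Pow(Add(5, C), Rational(1, 2))) (Function('x')(C) = Mul(Rational(-1, 9), Pow(Add(C, 5), Rational(1, 2))) = Mul(Rational(-1, 9), Pow(Add(5, C), Rational(1, 2))))
Add(-32, Mul(Function('H')(-7), Function('x')(-4))) = Add(-32, Mul(-7, Mul(Rational(-1, 9), Pow(Add(5, -4), Rational(1, 2))))) = Add(-32, Mul(-7, Mul(Rational(-1, 9), Pow(1, Rational(1, 2))))) = Add(-32, Mul(-7, Mul(Rational(-1, 9), 1))) = Add(-32, Mul(-7, Rational(-1, 9))) = Add(-32, Rational(7, 9)) = Rational(-281, 9)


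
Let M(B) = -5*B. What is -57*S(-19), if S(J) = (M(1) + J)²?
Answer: -32832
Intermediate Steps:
S(J) = (-5 + J)² (S(J) = (-5*1 + J)² = (-5 + J)²)
-57*S(-19) = -57*(-5 - 19)² = -57*(-24)² = -57*576 = -32832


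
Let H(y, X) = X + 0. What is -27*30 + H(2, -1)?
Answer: -811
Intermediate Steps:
H(y, X) = X
-27*30 + H(2, -1) = -27*30 - 1 = -810 - 1 = -811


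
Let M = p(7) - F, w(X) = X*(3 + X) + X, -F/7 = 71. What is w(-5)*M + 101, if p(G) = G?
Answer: 2621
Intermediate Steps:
F = -497 (F = -7*71 = -497)
w(X) = X + X*(3 + X)
M = 504 (M = 7 - 1*(-497) = 7 + 497 = 504)
w(-5)*M + 101 = -5*(4 - 5)*504 + 101 = -5*(-1)*504 + 101 = 5*504 + 101 = 2520 + 101 = 2621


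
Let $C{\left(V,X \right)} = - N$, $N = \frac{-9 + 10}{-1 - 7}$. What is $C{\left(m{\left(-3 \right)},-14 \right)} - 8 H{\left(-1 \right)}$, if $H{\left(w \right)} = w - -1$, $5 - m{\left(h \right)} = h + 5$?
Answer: $\frac{1}{8} \approx 0.125$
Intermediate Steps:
$N = - \frac{1}{8}$ ($N = 1 \frac{1}{-8} = 1 \left(- \frac{1}{8}\right) = - \frac{1}{8} \approx -0.125$)
$m{\left(h \right)} = - h$ ($m{\left(h \right)} = 5 - \left(h + 5\right) = 5 - \left(5 + h\right) = - h$)
$C{\left(V,X \right)} = \frac{1}{8}$ ($C{\left(V,X \right)} = \left(-1\right) \left(- \frac{1}{8}\right) = \frac{1}{8}$)
$H{\left(w \right)} = 1 + w$ ($H{\left(w \right)} = w + 1 = 1 + w$)
$C{\left(m{\left(-3 \right)},-14 \right)} - 8 H{\left(-1 \right)} = \frac{1}{8} - 8 \left(1 - 1\right) = \frac{1}{8} - 8 \cdot 0 = \frac{1}{8} - 0 = \frac{1}{8} + 0 = \frac{1}{8}$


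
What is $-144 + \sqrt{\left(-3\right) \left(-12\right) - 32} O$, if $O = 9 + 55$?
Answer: $-16$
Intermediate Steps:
$O = 64$
$-144 + \sqrt{\left(-3\right) \left(-12\right) - 32} O = -144 + \sqrt{\left(-3\right) \left(-12\right) - 32} \cdot 64 = -144 + \sqrt{36 - 32} \cdot 64 = -144 + \sqrt{4} \cdot 64 = -144 + 2 \cdot 64 = -144 + 128 = -16$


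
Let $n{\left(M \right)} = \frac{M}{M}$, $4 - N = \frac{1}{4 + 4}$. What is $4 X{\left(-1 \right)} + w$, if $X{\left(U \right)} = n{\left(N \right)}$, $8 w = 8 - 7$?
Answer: $\frac{33}{8} \approx 4.125$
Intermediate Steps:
$w = \frac{1}{8}$ ($w = \frac{8 - 7}{8} = \frac{1}{8} \cdot 1 = \frac{1}{8} \approx 0.125$)
$N = \frac{31}{8}$ ($N = 4 - \frac{1}{4 + 4} = 4 - \frac{1}{8} = \frac{31}{8} \approx 3.875$)
$n{\left(M \right)} = 1$
$X{\left(U \right)} = 1$
$4 X{\left(-1 \right)} + w = 4 \cdot 1 + \frac{1}{8} = 4 + \frac{1}{8} = \frac{33}{8}$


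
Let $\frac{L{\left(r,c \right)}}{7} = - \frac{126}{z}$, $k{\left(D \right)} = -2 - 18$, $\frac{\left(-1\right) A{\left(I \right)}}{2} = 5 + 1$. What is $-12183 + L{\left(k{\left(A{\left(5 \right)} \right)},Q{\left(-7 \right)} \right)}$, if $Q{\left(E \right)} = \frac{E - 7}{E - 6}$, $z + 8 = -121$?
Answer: $- \frac{523575}{43} \approx -12176.0$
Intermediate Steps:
$A{\left(I \right)} = -12$ ($A{\left(I \right)} = - 2 \left(5 + 1\right) = \left(-2\right) 6 = -12$)
$k{\left(D \right)} = -20$ ($k{\left(D \right)} = -2 - 18 = -20$)
$z = -129$ ($z = -8 - 121 = -129$)
$Q{\left(E \right)} = \frac{-7 + E}{-6 + E}$
$L{\left(r,c \right)} = \frac{294}{43}$ ($L{\left(r,c \right)} = 7 \left(- \frac{126}{-129}\right) = 7 \left(\left(-126\right) \left(- \frac{1}{129}\right)\right) = 7 \cdot \frac{42}{43} = \frac{294}{43}$)
$-12183 + L{\left(k{\left(A{\left(5 \right)} \right)},Q{\left(-7 \right)} \right)} = -12183 + \frac{294}{43} = - \frac{523575}{43}$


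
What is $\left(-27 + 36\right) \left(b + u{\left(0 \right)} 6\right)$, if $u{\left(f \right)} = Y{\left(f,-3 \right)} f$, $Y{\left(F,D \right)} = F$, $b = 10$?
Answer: $90$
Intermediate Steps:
$u{\left(f \right)} = f^{2}$ ($u{\left(f \right)} = f f = f^{2}$)
$\left(-27 + 36\right) \left(b + u{\left(0 \right)} 6\right) = \left(-27 + 36\right) \left(10 + 0^{2} \cdot 6\right) = 9 \left(10 + 0 \cdot 6\right) = 9 \left(10 + 0\right) = 9 \cdot 10 = 90$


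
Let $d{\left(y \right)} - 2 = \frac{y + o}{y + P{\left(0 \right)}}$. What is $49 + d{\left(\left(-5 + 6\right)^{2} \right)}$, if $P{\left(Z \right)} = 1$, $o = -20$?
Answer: $\frac{83}{2} \approx 41.5$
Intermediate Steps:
$d{\left(y \right)} = 2 + \frac{-20 + y}{1 + y}$ ($d{\left(y \right)} = 2 + \frac{y - 20}{y + 1} = 2 + \frac{-20 + y}{1 + y}$)
$49 + d{\left(\left(-5 + 6\right)^{2} \right)} = 49 + \frac{3 \left(-6 + \left(-5 + 6\right)^{2}\right)}{1 + \left(-5 + 6\right)^{2}} = 49 + \frac{3 \left(-6 + 1^{2}\right)}{1 + 1^{2}} = 49 + \frac{3 \left(-6 + 1\right)}{1 + 1} = 49 + 3 \cdot \frac{1}{2} \left(-5\right) = 49 - \frac{15}{2} = \frac{83}{2}$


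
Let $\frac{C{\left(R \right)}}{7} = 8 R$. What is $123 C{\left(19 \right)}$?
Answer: $130872$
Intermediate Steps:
$C{\left(R \right)} = 56 R$ ($C{\left(R \right)} = 7 \cdot 8 R = 56 R$)
$123 C{\left(19 \right)} = 123 \cdot 56 \cdot 19 = 123 \cdot 1064 = 130872$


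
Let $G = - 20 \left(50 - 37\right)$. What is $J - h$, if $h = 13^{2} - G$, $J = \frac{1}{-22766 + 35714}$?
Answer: $- \frac{5554691}{12948} \approx -429.0$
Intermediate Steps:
$G = -260$ ($G = \left(-20\right) 13 = -260$)
$J = \frac{1}{12948} \approx 7.7232 \cdot 10^{-5}$
$h = 429$ ($h = 13^{2} - -260 = 169 + 260 = 429$)
$J - h = \frac{1}{12948} - 429 = - \frac{5554691}{12948}$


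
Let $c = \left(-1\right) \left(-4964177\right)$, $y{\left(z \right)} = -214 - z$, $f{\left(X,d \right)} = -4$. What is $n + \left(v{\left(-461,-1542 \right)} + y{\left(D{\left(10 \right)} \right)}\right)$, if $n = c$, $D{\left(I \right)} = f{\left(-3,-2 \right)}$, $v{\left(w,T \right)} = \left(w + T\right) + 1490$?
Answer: $4963454$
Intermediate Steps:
$v{\left(w,T \right)} = 1490 + T + w$ ($v{\left(w,T \right)} = \left(T + w\right) + 1490 = 1490 + T + w$)
$D{\left(I \right)} = -4$
$c = 4964177$
$n = 4964177$
$n + \left(v{\left(-461,-1542 \right)} + y{\left(D{\left(10 \right)} \right)}\right) = 4964177 - 723 = 4963454$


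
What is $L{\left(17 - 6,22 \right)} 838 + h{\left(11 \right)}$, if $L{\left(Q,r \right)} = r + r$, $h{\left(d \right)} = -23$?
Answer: $36849$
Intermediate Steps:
$L{\left(Q,r \right)} = 2 r$
$L{\left(17 - 6,22 \right)} 838 + h{\left(11 \right)} = 2 \cdot 22 \cdot 838 - 23 = 44 \cdot 838 - 23 = 36872 - 23 = 36849$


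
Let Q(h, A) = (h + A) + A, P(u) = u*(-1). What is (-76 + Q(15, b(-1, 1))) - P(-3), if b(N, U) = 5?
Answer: -54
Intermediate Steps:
P(u) = -u
Q(h, A) = h + 2*A (Q(h, A) = (A + h) + A = h + 2*A)
(-76 + Q(15, b(-1, 1))) - P(-3) = (-76 + (15 + 2*5)) - (-1)*(-3) = (-76 + (15 + 10)) - 1*3 = (-76 + 25) - 3 = -51 - 3 = -54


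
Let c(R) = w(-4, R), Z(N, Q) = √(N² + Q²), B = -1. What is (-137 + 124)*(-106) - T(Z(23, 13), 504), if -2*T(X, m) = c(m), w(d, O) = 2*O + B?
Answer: 3763/2 ≈ 1881.5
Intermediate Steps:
w(d, O) = -1 + 2*O (w(d, O) = 2*O - 1 = -1 + 2*O)
c(R) = -1 + 2*R
T(X, m) = ½ - m (T(X, m) = -(-1 + 2*m)/2 = ½ - m)
(-137 + 124)*(-106) - T(Z(23, 13), 504) = (-137 + 124)*(-106) - (½ - 1*504) = -13*(-106) - (½ - 504) = 1378 - 1*(-1007/2) = 1378 + 1007/2 = 3763/2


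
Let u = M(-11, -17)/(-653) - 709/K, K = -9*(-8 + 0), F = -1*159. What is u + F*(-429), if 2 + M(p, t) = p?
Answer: 3206546335/47016 ≈ 68201.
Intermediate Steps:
M(p, t) = -2 + p
F = -159
K = 72 (K = -9*(-8) = 72)
u = -462041/47016 (u = (-2 - 11)/(-653) - 709/72 = -13*(-1/653) - 709*1/72 = 13/653 - 709/72 = -462041/47016 ≈ -9.8273)
u + F*(-429) = -462041/47016 - 159*(-429) = -462041/47016 + 68211 = 3206546335/47016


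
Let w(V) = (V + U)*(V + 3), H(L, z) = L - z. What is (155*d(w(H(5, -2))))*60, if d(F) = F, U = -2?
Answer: 465000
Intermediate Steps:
w(V) = (-2 + V)*(3 + V) (w(V) = (V - 2)*(V + 3) = (-2 + V)*(3 + V))
(155*d(w(H(5, -2))))*60 = (155*(-6 + (5 - 1*(-2)) + (5 - 1*(-2))**2))*60 = (155*(-6 + (5 + 2) + (5 + 2)**2))*60 = (155*(-6 + 7 + 7**2))*60 = (155*(-6 + 7 + 49))*60 = (155*50)*60 = 7750*60 = 465000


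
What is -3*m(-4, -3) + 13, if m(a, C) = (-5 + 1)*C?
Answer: -23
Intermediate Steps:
m(a, C) = -4*C
-3*m(-4, -3) + 13 = -(-12)*(-3) + 13 = -3*12 + 13 = -36 + 13 = -23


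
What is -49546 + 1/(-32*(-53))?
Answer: -84030015/1696 ≈ -49546.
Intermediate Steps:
-49546 + 1/(-32*(-53)) = -49546 + 1/1696 = -84030015/1696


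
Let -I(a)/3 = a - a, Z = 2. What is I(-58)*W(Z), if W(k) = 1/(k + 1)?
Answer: 0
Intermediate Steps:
W(k) = 1/(1 + k)
I(a) = 0 (I(a) = -3*(a - a) = -3*0 = 0)
I(-58)*W(Z) = 0/(1 + 2) = 0/3 = 0*(⅓) = 0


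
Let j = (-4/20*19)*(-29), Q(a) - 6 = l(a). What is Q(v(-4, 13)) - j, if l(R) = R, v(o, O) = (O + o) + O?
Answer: -411/5 ≈ -82.200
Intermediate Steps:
v(o, O) = o + 2*O
Q(a) = 6 + a
j = 551/5 (j = (-4*1/20*19)*(-29) = -1/5*19*(-29) = -19/5*(-29) = 551/5 ≈ 110.20)
Q(v(-4, 13)) - j = (6 + (-4 + 2*13)) - 1*551/5 = (6 + (-4 + 26)) - 551/5 = (6 + 22) - 551/5 = 28 - 551/5 = -411/5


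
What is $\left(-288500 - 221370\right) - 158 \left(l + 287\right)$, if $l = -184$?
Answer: $-526144$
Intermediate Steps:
$\left(-288500 - 221370\right) - 158 \left(l + 287\right) = \left(-288500 - 221370\right) - 158 \left(-184 + 287\right) = -509870 - 16274 = -526144$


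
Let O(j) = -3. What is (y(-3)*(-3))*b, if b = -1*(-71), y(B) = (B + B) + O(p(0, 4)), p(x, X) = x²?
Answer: 1917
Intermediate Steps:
y(B) = -3 + 2*B (y(B) = (B + B) - 3 = 2*B - 3 = -3 + 2*B)
b = 71
(y(-3)*(-3))*b = ((-3 + 2*(-3))*(-3))*71 = ((-3 - 6)*(-3))*71 = -9*(-3)*71 = 27*71 = 1917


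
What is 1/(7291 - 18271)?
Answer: -1/10980 ≈ -9.1075e-5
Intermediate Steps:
1/(7291 - 18271) = 1/(-10980) = -1/10980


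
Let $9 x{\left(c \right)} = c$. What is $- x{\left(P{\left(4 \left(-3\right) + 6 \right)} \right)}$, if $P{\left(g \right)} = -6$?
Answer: $\frac{2}{3} \approx 0.66667$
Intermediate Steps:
$x{\left(c \right)} = \frac{c}{9}$
$- x{\left(P{\left(4 \left(-3\right) + 6 \right)} \right)} = - \frac{-6}{9} = \left(-1\right) \left(- \frac{2}{3}\right) = \frac{2}{3}$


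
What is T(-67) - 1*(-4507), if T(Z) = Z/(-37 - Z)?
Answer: 135143/30 ≈ 4504.8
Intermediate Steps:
T(-67) - 1*(-4507) = -1*(-67)/(37 - 67) - 1*(-4507) = -1*(-67)/(-30) + 4507 = -1*(-67)*(-1/30) + 4507 = -67/30 + 4507 = 135143/30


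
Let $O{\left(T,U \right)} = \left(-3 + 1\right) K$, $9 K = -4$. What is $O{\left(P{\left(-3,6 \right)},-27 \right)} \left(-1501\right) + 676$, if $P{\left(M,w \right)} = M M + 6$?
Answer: $- \frac{5924}{9} \approx -658.22$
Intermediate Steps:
$K = - \frac{4}{9}$ ($K = \frac{1}{9} \left(-4\right) = - \frac{4}{9} \approx -0.44444$)
$P{\left(M,w \right)} = 6 + M^{2}$ ($P{\left(M,w \right)} = M^{2} + 6 = 6 + M^{2}$)
$O{\left(T,U \right)} = \frac{8}{9}$ ($O{\left(T,U \right)} = \left(-3 + 1\right) \left(- \frac{4}{9}\right) = \left(-2\right) \left(- \frac{4}{9}\right) = \frac{8}{9}$)
$O{\left(P{\left(-3,6 \right)},-27 \right)} \left(-1501\right) + 676 = \frac{8}{9} \left(-1501\right) + 676 = - \frac{12008}{9} + 676 = - \frac{5924}{9}$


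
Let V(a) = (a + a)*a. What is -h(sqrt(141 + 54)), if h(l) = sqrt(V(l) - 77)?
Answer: -sqrt(313) ≈ -17.692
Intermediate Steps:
V(a) = 2*a**2 (V(a) = (2*a)*a = 2*a**2)
h(l) = sqrt(-77 + 2*l**2) (h(l) = sqrt(2*l**2 - 77) = sqrt(-77 + 2*l**2))
-h(sqrt(141 + 54)) = -sqrt(-77 + 2*(sqrt(141 + 54))**2) = -sqrt(-77 + 2*(sqrt(195))**2) = -sqrt(-77 + 2*195) = -sqrt(-77 + 390) = -sqrt(313)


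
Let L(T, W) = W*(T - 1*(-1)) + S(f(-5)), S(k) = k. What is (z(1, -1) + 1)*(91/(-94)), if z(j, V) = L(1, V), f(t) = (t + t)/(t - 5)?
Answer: 0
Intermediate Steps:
f(t) = 2*t/(-5 + t) (f(t) = (2*t)/(-5 + t) = 2*t/(-5 + t))
L(T, W) = 1 + W*(1 + T) (L(T, W) = W*(T - 1*(-1)) + 2*(-5)/(-5 - 5) = W*(T + 1) + 2*(-5)/(-10) = W*(1 + T) + 2*(-5)*(-1/10) = W*(1 + T) + 1 = 1 + W*(1 + T))
z(j, V) = 1 + 2*V (z(j, V) = 1 + V + 1*V = 1 + V + V = 1 + 2*V)
(z(1, -1) + 1)*(91/(-94)) = ((1 + 2*(-1)) + 1)*(91/(-94)) = ((1 - 2) + 1)*(91*(-1/94)) = (-1 + 1)*(-91/94) = 0*(-91/94) = 0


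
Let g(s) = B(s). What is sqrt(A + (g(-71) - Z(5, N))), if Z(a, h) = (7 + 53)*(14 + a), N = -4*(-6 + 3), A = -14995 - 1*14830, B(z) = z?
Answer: 2*I*sqrt(7759) ≈ 176.17*I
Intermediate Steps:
g(s) = s
A = -29825 (A = -14995 - 14830 = -29825)
N = 12 (N = -4*(-3) = 12)
Z(a, h) = 840 + 60*a (Z(a, h) = 60*(14 + a) = 840 + 60*a)
sqrt(A + (g(-71) - Z(5, N))) = sqrt(-29825 + (-71 - (840 + 60*5))) = sqrt(-29825 + (-71 - (840 + 300))) = sqrt(-29825 + (-71 - 1*1140)) = sqrt(-29825 + (-71 - 1140)) = sqrt(-29825 - 1211) = sqrt(-31036) = 2*I*sqrt(7759)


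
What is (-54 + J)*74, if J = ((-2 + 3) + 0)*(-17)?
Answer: -5254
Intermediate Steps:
J = -17 (J = (1 + 0)*(-17) = 1*(-17) = -17)
(-54 + J)*74 = (-54 - 17)*74 = -71*74 = -5254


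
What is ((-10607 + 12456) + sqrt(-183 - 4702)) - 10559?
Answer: -8710 + I*sqrt(4885) ≈ -8710.0 + 69.893*I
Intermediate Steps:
((-10607 + 12456) + sqrt(-183 - 4702)) - 10559 = (1849 + sqrt(-4885)) - 10559 = (1849 + I*sqrt(4885)) - 10559 = -8710 + I*sqrt(4885)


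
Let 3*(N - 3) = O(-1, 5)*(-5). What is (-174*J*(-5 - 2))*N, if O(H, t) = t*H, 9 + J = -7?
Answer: -220864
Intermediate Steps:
J = -16 (J = -9 - 7 = -16)
O(H, t) = H*t
N = 34/3 (N = 3 + (-1*5*(-5))/3 = 3 + (-5*(-5))/3 = 3 + (⅓)*25 = 3 + 25/3 = 34/3 ≈ 11.333)
(-174*J*(-5 - 2))*N = -(-2784)*(-5 - 2)*(34/3) = -(-2784)*(-7)*(34/3) = -174*112*(34/3) = -19488*34/3 = -220864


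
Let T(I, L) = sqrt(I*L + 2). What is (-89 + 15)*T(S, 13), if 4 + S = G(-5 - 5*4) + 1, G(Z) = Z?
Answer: -74*I*sqrt(362) ≈ -1407.9*I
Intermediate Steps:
S = -28 (S = -4 + ((-5 - 5*4) + 1) = -4 + ((-5 - 20) + 1) = -4 + (-25 + 1) = -4 - 24 = -28)
T(I, L) = sqrt(2 + I*L)
(-89 + 15)*T(S, 13) = (-89 + 15)*sqrt(2 - 28*13) = -74*sqrt(2 - 364) = -74*I*sqrt(362)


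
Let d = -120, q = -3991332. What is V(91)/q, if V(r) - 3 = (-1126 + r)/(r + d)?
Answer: -187/19291438 ≈ -9.6934e-6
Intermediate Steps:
V(r) = 3 + (-1126 + r)/(-120 + r) (V(r) = 3 + (-1126 + r)/(r - 120) = 3 + (-1126 + r)/(-120 + r))
V(91)/q = (2*(-743 + 2*91)/(-120 + 91))/(-3991332) = (2*(-743 + 182)/(-29))*(-1/3991332) = (2*(-1/29)*(-561))*(-1/3991332) = (1122/29)*(-1/3991332) = -187/19291438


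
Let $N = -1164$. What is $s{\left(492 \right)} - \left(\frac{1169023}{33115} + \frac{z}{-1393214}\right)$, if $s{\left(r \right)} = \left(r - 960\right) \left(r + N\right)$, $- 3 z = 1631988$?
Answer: $\frac{7254014653790549}{23068140805} \approx 3.1446 \cdot 10^{5}$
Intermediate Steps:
$z = -543996$ ($z = \left(- \frac{1}{3}\right) 1631988 = -543996$)
$s{\left(r \right)} = \left(-1164 + r\right) \left(-960 + r\right)$ ($s{\left(r \right)} = \left(r - 960\right) \left(r - 1164\right) = \left(-960 + r\right) \left(-1164 + r\right) = \left(-1164 + r\right) \left(-960 + r\right)$)
$s{\left(492 \right)} - \left(\frac{1169023}{33115} + \frac{z}{-1393214}\right) = \left(1117440 + 492^{2} - 1045008\right) - \left(\frac{1169023}{33115} - \frac{543996}{-1393214}\right) = \left(1117440 + 242064 - 1045008\right) - \left(1169023 \cdot \frac{1}{33115} - - \frac{271998}{696607}\right) = 314496 - \left(\frac{1169023}{33115} + \frac{271998}{696607}\right) = 314496 - \frac{823356818731}{23068140805} = \frac{7254014653790549}{23068140805}$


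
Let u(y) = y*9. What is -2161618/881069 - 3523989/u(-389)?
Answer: 1032436546541/1028207523 ≈ 1004.1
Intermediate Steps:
u(y) = 9*y
-2161618/881069 - 3523989/u(-389) = -2161618/881069 - 3523989/(9*(-389)) = -2161618*1/881069 - 3523989/(-3501) = -2161618/881069 - 3523989*(-1/3501) = -2161618/881069 + 1174663/1167 = 1032436546541/1028207523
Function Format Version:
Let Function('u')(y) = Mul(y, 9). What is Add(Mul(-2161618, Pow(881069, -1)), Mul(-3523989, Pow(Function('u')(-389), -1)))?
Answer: Rational(1032436546541, 1028207523) ≈ 1004.1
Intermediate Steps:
Function('u')(y) = Mul(9, y)
Add(Mul(-2161618, Pow(881069, -1)), Mul(-3523989, Pow(Function('u')(-389), -1))) = Add(Mul(-2161618, Pow(881069, -1)), Mul(-3523989, Pow(Mul(9, -389), -1))) = Add(Mul(-2161618, Rational(1, 881069)), Mul(-3523989, Pow(-3501, -1))) = Add(Rational(-2161618, 881069), Mul(-3523989, Rational(-1, 3501))) = Add(Rational(-2161618, 881069), Rational(1174663, 1167)) = Rational(1032436546541, 1028207523)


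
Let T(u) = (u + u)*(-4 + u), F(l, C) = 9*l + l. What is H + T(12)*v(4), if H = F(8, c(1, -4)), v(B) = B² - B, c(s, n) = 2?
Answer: 2384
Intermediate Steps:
F(l, C) = 10*l
H = 80 (H = 10*8 = 80)
T(u) = 2*u*(-4 + u) (T(u) = (2*u)*(-4 + u) = 2*u*(-4 + u))
H + T(12)*v(4) = 80 + (2*12*(-4 + 12))*(4*(-1 + 4)) = 80 + (2*12*8)*(4*3) = 80 + 192*12 = 80 + 2304 = 2384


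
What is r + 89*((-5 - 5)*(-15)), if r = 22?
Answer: 13372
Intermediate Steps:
r + 89*((-5 - 5)*(-15)) = 22 + 89*((-5 - 5)*(-15)) = 22 + 89*(-10*(-15)) = 22 + 89*150 = 22 + 13350 = 13372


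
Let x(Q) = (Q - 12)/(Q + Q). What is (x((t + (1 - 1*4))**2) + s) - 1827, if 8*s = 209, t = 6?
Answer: -43225/24 ≈ -1801.0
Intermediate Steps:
s = 209/8 (s = (1/8)*209 = 209/8 ≈ 26.125)
x(Q) = (-12 + Q)/(2*Q) (x(Q) = (-12 + Q)/((2*Q)) = (-12 + Q)*(1/(2*Q)) = (-12 + Q)/(2*Q))
(x((t + (1 - 1*4))**2) + s) - 1827 = ((-12 + (6 + (1 - 1*4))**2)/(2*((6 + (1 - 1*4))**2)) + 209/8) - 1827 = ((-12 + (6 + (1 - 4))**2)/(2*((6 + (1 - 4))**2)) + 209/8) - 1827 = ((-12 + (6 - 3)**2)/(2*((6 - 3)**2)) + 209/8) - 1827 = ((-12 + 3**2)/(2*(3**2)) + 209/8) - 1827 = ((1/2)*(-12 + 9)/9 + 209/8) - 1827 = ((1/2)*(1/9)*(-3) + 209/8) - 1827 = (-1/6 + 209/8) - 1827 = 623/24 - 1827 = -43225/24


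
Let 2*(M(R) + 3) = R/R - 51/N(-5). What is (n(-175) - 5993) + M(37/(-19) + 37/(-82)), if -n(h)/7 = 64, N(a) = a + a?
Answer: -128819/20 ≈ -6441.0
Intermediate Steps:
N(a) = 2*a
n(h) = -448 (n(h) = -7*64 = -448)
M(R) = 1/20 (M(R) = -3 + (R/R - 51/(2*(-5)))/2 = -3 + (1 - 51/(-10))/2 = -3 + (1 - 51*(-1/10))/2 = -3 + (1 + 51/10)/2 = -3 + (1/2)*(61/10) = -3 + 61/20 = 1/20)
(n(-175) - 5993) + M(37/(-19) + 37/(-82)) = (-448 - 5993) + 1/20 = -6441 + 1/20 = -128819/20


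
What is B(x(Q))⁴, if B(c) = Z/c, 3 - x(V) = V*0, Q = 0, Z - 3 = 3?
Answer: 16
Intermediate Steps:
Z = 6 (Z = 3 + 3 = 6)
x(V) = 3 (x(V) = 3 - V*0 = 3 - 1*0 = 3 + 0 = 3)
B(c) = 6/c
B(x(Q))⁴ = (6/3)⁴ = (6*(⅓))⁴ = 2⁴ = 16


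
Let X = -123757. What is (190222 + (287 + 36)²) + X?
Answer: 170794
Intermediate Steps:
(190222 + (287 + 36)²) + X = (190222 + (287 + 36)²) - 123757 = (190222 + 323²) - 123757 = (190222 + 104329) - 123757 = 294551 - 123757 = 170794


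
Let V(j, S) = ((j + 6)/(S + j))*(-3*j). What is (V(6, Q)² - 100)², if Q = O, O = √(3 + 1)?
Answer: 395641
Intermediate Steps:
O = 2 (O = √4 = 2)
Q = 2
V(j, S) = -3*j*(6 + j)/(S + j) (V(j, S) = ((6 + j)/(S + j))*(-3*j) = -3*j*(6 + j)/(S + j))
(V(6, Q)² - 100)² = ((-3*6*(6 + 6)/(2 + 6))² - 100)² = ((-3*6*12/8)² - 100)² = ((-3*6*⅛*12)² - 100)² = ((-27)² - 100)² = (729 - 100)² = 629² = 395641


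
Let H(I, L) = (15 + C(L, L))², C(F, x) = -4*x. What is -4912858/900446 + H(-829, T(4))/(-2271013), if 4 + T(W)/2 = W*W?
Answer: -5581536105680/1022462285899 ≈ -5.4589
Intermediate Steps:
T(W) = -8 + 2*W² (T(W) = -8 + 2*(W*W) = -8 + 2*W²)
H(I, L) = (15 - 4*L)²
-4912858/900446 + H(-829, T(4))/(-2271013) = -4912858/900446 + (-15 + 4*(-8 + 2*4²))²/(-2271013) = -4912858*1/900446 + (-15 + 4*(-8 + 2*16))²*(-1/2271013) = -2456429/450223 + (-15 + 4*(-8 + 32))²*(-1/2271013) = -2456429/450223 + (-15 + 4*24)²*(-1/2271013) = -2456429/450223 + (-15 + 96)²*(-1/2271013) = -2456429/450223 + 81²*(-1/2271013) = -2456429/450223 + 6561*(-1/2271013) = -2456429/450223 - 6561/2271013 = -5581536105680/1022462285899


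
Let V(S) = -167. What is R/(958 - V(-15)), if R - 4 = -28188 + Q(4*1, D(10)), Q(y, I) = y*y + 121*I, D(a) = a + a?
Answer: -25748/1125 ≈ -22.887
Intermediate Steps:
D(a) = 2*a
Q(y, I) = y² + 121*I
R = -25748 (R = 4 + (-28188 + ((4*1)² + 121*(2*10))) = 4 + (-28188 + (4² + 121*20)) = 4 + (-28188 + (16 + 2420)) = 4 + (-28188 + 2436) = 4 - 25752 = -25748)
R/(958 - V(-15)) = -25748/(958 - 1*(-167)) = -25748/(958 + 167) = -25748/1125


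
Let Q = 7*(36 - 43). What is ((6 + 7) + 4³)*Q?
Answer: -3773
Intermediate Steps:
Q = -49 (Q = 7*(-7) = -49)
((6 + 7) + 4³)*Q = ((6 + 7) + 4³)*(-49) = (13 + 64)*(-49) = 77*(-49) = -3773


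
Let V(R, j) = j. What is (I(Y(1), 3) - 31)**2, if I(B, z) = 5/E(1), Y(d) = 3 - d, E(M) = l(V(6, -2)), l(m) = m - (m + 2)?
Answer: 4489/4 ≈ 1122.3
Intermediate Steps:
l(m) = -2 (l(m) = m - (2 + m) = m + (-2 - m) = -2)
E(M) = -2
I(B, z) = -5/2 (I(B, z) = 5/(-2) = 5*(-1/2) = -5/2)
(I(Y(1), 3) - 31)**2 = (-5/2 - 31)**2 = (-67/2)**2 = 4489/4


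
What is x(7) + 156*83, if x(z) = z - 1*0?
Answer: 12955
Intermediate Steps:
x(z) = z (x(z) = z + 0 = z)
x(7) + 156*83 = 7 + 156*83 = 7 + 12948 = 12955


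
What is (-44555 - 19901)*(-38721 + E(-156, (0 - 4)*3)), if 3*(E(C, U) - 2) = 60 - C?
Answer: 2491031032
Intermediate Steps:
E(C, U) = 22 - C/3 (E(C, U) = 2 + (60 - C)/3 = 2 + (20 - C/3) = 22 - C/3)
(-44555 - 19901)*(-38721 + E(-156, (0 - 4)*3)) = (-44555 - 19901)*(-38721 + (22 - ⅓*(-156))) = -64456*(-38721 + (22 + 52)) = -64456*(-38721 + 74) = -64456*(-38647) = 2491031032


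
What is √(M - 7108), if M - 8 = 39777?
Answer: √32677 ≈ 180.77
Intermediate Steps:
M = 39785 (M = 8 + 39777 = 39785)
√(M - 7108) = √(39785 - 7108) = √32677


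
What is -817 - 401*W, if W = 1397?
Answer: -561014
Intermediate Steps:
-817 - 401*W = -817 - 401*1397 = -817 - 560197 = -561014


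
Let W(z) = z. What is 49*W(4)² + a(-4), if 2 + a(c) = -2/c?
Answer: 1565/2 ≈ 782.50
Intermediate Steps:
a(c) = -2 - 2/c
49*W(4)² + a(-4) = 49*4² + (-2 - 2/(-4)) = 49*16 + (-2 - 2*(-¼)) = 784 + (-2 + ½) = 784 - 3/2 = 1565/2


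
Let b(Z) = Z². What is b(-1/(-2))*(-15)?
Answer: -15/4 ≈ -3.7500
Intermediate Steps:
b(-1/(-2))*(-15) = (-1/(-2))²*(-15) = (-1*(-½))²*(-15) = (½)²*(-15) = (¼)*(-15) = -15/4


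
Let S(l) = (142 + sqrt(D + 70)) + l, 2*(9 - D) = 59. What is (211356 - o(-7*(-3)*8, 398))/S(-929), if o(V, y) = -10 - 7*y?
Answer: -337075248/1238639 - 642456*sqrt(22)/1238639 ≈ -274.57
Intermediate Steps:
D = -41/2 (D = 9 - 1/2*59 = 9 - 59/2 = -41/2 ≈ -20.500)
S(l) = 142 + l + 3*sqrt(22)/2 (S(l) = (142 + sqrt(-41/2 + 70)) + l = (142 + sqrt(99/2)) + l = (142 + 3*sqrt(22)/2) + l = 142 + l + 3*sqrt(22)/2)
(211356 - o(-7*(-3)*8, 398))/S(-929) = (211356 - (-10 - 7*398))/(142 - 929 + 3*sqrt(22)/2) = (211356 - (-10 - 2786))/(-787 + 3*sqrt(22)/2) = (211356 - 1*(-2796))/(-787 + 3*sqrt(22)/2) = (211356 + 2796)/(-787 + 3*sqrt(22)/2) = 214152/(-787 + 3*sqrt(22)/2)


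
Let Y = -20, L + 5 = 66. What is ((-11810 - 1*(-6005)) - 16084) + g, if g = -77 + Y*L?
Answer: -23186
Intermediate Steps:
L = 61 (L = -5 + 66 = 61)
g = -1297 (g = -77 - 20*61 = -77 - 1220 = -1297)
((-11810 - 1*(-6005)) - 16084) + g = ((-11810 - 1*(-6005)) - 16084) - 1297 = ((-11810 + 6005) - 16084) - 1297 = (-5805 - 16084) - 1297 = -21889 - 1297 = -23186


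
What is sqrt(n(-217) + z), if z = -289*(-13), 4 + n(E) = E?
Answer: 4*sqrt(221) ≈ 59.464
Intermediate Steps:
n(E) = -4 + E
z = 3757
sqrt(n(-217) + z) = sqrt((-4 - 217) + 3757) = sqrt(-221 + 3757) = sqrt(3536) = 4*sqrt(221)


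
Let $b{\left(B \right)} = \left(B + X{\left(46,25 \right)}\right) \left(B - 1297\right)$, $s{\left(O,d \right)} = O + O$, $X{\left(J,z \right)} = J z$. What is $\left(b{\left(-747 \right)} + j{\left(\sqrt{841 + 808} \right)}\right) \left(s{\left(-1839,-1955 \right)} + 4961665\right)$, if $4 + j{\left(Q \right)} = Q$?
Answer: $-4084072379432 + 4957987 \sqrt{1649} \approx -4.0839 \cdot 10^{12}$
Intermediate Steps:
$j{\left(Q \right)} = -4 + Q$
$s{\left(O,d \right)} = 2 O$
$b{\left(B \right)} = \left(-1297 + B\right) \left(1150 + B\right)$ ($b{\left(B \right)} = \left(B + 46 \cdot 25\right) \left(B - 1297\right) = \left(B + 1150\right) \left(-1297 + B\right) = \left(1150 + B\right) \left(-1297 + B\right) = \left(-1297 + B\right) \left(1150 + B\right)$)
$\left(b{\left(-747 \right)} + j{\left(\sqrt{841 + 808} \right)}\right) \left(s{\left(-1839,-1955 \right)} + 4961665\right) = \left(\left(-1491550 + \left(-747\right)^{2} - -109809\right) - \left(4 - \sqrt{841 + 808}\right)\right) \left(2 \left(-1839\right) + 4961665\right) = \left(\left(-1491550 + 558009 + 109809\right) - \left(4 - \sqrt{1649}\right)\right) \left(-3678 + 4961665\right) = \left(-823732 - \left(4 - \sqrt{1649}\right)\right) 4957987 = \left(-823736 + \sqrt{1649}\right) 4957987 = -4084072379432 + 4957987 \sqrt{1649}$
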